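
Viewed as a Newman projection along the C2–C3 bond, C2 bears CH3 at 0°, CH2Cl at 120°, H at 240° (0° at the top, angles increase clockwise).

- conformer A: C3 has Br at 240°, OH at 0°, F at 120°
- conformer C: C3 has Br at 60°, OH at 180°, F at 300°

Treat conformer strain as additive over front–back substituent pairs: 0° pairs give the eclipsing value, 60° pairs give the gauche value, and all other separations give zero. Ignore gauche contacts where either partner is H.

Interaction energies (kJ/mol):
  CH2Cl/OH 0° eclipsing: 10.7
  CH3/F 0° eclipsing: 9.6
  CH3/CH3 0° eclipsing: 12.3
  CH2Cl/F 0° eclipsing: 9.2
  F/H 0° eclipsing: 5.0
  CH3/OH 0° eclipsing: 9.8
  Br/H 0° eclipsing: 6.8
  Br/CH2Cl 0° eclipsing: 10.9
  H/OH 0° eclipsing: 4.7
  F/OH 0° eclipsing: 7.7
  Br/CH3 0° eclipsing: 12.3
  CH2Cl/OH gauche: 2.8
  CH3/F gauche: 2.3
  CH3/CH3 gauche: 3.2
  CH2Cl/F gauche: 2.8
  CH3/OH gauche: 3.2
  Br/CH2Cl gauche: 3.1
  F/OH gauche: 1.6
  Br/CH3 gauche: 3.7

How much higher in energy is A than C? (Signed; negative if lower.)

A (eclipsed): CH3–OH eclipsed, CH2Cl–F eclipsed, H–Br eclipsed; 9.8 + 9.2 + 6.8 = 25.8 kJ/mol.
C (staggered): CH3–Br gauche, CH3–F gauche, CH2Cl–Br gauche, CH2Cl–OH gauche; 3.7 + 2.3 + 3.1 + 2.8 = 11.9 kJ/mol.
E(A) − E(C) = 25.8 − 11.9 = +13.9 kJ/mol.

+13.9 kJ/mol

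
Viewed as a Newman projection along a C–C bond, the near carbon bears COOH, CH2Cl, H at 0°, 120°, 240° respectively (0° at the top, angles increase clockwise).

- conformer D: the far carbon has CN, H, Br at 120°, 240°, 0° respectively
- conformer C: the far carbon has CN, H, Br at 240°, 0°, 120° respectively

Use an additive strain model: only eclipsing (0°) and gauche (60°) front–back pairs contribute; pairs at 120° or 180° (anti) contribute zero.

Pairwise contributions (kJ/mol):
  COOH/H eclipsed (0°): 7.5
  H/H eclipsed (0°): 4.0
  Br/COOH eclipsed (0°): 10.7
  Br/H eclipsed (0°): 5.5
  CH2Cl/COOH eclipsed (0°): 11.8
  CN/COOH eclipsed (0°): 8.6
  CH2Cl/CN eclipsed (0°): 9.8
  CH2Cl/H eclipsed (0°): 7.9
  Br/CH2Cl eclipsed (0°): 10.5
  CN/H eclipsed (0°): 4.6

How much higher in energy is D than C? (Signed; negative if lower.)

+1.9 kJ/mol

D (eclipsed): COOH–Br eclipsed, CH2Cl–CN eclipsed, H–H eclipsed; 10.7 + 9.8 + 4.0 = 24.5 kJ/mol.
C (eclipsed): COOH–H eclipsed, CH2Cl–Br eclipsed, H–CN eclipsed; 7.5 + 10.5 + 4.6 = 22.6 kJ/mol.
E(D) − E(C) = 24.5 − 22.6 = +1.9 kJ/mol.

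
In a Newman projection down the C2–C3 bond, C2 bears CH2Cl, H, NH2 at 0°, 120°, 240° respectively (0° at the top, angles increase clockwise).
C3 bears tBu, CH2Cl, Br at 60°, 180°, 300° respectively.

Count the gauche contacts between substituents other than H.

4

Non-H gauche pairs: CH2Cl(0°)/tBu(60°); CH2Cl(0°)/Br(300°); NH2(240°)/CH2Cl(180°); NH2(240°)/Br(300°) — 4 interactions.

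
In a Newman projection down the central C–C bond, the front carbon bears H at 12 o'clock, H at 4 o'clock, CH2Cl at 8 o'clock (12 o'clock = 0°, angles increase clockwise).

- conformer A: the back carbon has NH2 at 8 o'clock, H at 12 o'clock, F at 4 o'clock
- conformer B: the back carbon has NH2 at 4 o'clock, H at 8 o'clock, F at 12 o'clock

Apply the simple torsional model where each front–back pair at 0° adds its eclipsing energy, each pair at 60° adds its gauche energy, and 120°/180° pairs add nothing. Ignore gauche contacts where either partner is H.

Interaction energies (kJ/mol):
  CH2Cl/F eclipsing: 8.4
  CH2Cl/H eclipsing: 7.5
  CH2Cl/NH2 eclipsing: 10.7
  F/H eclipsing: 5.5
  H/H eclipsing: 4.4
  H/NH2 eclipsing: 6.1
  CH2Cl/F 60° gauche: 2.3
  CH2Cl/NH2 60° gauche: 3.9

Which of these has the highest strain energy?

A

A (eclipsed): H–H eclipsed, H–F eclipsed, CH2Cl–NH2 eclipsed; 4.4 + 5.5 + 10.7 = 20.6 kJ/mol.
B (eclipsed): H–F eclipsed, H–NH2 eclipsed, CH2Cl–H eclipsed; 5.5 + 6.1 + 7.5 = 19.1 kJ/mol.
A has the highest total (20.6 kJ/mol).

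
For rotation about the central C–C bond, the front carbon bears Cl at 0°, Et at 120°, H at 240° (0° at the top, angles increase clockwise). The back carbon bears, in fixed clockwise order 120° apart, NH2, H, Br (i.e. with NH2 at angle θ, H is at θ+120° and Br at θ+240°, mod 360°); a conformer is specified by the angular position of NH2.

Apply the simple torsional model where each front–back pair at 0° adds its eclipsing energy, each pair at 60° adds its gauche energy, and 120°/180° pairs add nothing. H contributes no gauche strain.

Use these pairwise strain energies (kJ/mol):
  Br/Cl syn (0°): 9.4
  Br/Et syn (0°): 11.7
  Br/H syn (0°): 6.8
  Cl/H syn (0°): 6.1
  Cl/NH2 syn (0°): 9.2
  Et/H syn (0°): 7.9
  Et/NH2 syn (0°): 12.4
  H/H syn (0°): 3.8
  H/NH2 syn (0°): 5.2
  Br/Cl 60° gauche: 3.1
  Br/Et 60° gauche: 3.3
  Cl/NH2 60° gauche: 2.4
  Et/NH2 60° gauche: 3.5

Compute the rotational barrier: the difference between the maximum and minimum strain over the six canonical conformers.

NH2 at 0° (eclipsed): Cl–NH2 eclipsed, Et–H eclipsed, H–Br eclipsed; 9.2 + 7.9 + 6.8 = 23.9 kJ/mol.
NH2 at 60° (staggered): Cl–NH2 gauche, Cl–Br gauche, Et–NH2 gauche; 2.4 + 3.1 + 3.5 = 9.0 kJ/mol.
NH2 at 120° (eclipsed): Cl–Br eclipsed, Et–NH2 eclipsed, H–H eclipsed; 9.4 + 12.4 + 3.8 = 25.6 kJ/mol.
NH2 at 180° (staggered): Cl–Br gauche, Et–NH2 gauche, Et–Br gauche; 3.1 + 3.5 + 3.3 = 9.9 kJ/mol.
NH2 at 240° (eclipsed): Cl–H eclipsed, Et–Br eclipsed, H–NH2 eclipsed; 6.1 + 11.7 + 5.2 = 23.0 kJ/mol.
NH2 at 300° (staggered): Cl–NH2 gauche, Et–Br gauche; 2.4 + 3.3 = 5.7 kJ/mol.
Max at 120° (25.6 kJ/mol), min at 300° (5.7 kJ/mol); barrier = 19.9 kJ/mol.

19.9 kJ/mol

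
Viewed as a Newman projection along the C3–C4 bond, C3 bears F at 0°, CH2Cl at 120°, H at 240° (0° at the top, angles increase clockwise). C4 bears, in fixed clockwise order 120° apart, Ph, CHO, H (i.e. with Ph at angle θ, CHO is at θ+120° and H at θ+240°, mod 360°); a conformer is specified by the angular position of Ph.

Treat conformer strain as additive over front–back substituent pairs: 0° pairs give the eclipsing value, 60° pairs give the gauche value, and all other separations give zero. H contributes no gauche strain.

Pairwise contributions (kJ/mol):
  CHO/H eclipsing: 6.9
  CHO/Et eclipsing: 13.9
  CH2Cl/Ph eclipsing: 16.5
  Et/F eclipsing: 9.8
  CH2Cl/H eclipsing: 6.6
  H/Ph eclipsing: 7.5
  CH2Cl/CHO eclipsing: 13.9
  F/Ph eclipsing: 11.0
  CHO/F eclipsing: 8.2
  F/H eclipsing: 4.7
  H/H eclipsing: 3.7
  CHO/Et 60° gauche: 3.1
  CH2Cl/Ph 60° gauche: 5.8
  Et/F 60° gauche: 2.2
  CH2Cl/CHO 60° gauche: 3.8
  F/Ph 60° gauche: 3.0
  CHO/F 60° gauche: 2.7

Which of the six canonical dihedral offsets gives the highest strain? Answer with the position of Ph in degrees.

Ph at 0° (eclipsed): F–Ph eclipsed, CH2Cl–CHO eclipsed, H–H eclipsed; 11.0 + 13.9 + 3.7 = 28.6 kJ/mol.
Ph at 60° (staggered): F–Ph gauche, CH2Cl–Ph gauche, CH2Cl–CHO gauche; 3.0 + 5.8 + 3.8 = 12.6 kJ/mol.
Ph at 120° (eclipsed): F–H eclipsed, CH2Cl–Ph eclipsed, H–CHO eclipsed; 4.7 + 16.5 + 6.9 = 28.1 kJ/mol.
Ph at 180° (staggered): F–CHO gauche, CH2Cl–Ph gauche; 2.7 + 5.8 = 8.5 kJ/mol.
Ph at 240° (eclipsed): F–CHO eclipsed, CH2Cl–H eclipsed, H–Ph eclipsed; 8.2 + 6.6 + 7.5 = 22.3 kJ/mol.
Ph at 300° (staggered): F–Ph gauche, F–CHO gauche, CH2Cl–CHO gauche; 3.0 + 2.7 + 3.8 = 9.5 kJ/mol.
The maximum (28.6 kJ/mol) occurs with Ph at 0°.

0°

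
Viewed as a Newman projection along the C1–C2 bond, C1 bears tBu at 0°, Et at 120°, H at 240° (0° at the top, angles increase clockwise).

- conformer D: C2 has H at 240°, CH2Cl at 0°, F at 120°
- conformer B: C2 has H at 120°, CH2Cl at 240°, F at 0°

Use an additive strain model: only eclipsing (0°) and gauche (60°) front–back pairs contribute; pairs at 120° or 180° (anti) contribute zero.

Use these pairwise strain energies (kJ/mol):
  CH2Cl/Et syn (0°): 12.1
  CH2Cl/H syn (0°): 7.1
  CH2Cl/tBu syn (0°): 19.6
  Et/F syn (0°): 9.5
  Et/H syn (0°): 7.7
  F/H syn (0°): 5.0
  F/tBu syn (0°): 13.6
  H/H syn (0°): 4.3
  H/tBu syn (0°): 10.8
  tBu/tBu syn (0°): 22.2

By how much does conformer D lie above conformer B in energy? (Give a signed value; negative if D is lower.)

+5.0 kJ/mol

D (eclipsed): tBu(0°)/CH2Cl(0°) eclipsed 19.6; Et(120°)/F(120°) eclipsed 9.5; H(240°)/H(240°) eclipsed 4.3 → 33.4 kJ/mol.
B (eclipsed): tBu(0°)/F(0°) eclipsed 13.6; Et(120°)/H(120°) eclipsed 7.7; H(240°)/CH2Cl(240°) eclipsed 7.1 → 28.4 kJ/mol.
E(D) − E(B) = 33.4 − 28.4 = +5.0 kJ/mol.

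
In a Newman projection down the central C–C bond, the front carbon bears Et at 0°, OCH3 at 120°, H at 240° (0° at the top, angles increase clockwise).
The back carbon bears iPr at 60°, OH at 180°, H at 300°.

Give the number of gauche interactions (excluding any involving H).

Non-H gauche pairs: Et(0°)/iPr(60°); OCH3(120°)/iPr(60°); OCH3(120°)/OH(180°) — 3 interactions.

3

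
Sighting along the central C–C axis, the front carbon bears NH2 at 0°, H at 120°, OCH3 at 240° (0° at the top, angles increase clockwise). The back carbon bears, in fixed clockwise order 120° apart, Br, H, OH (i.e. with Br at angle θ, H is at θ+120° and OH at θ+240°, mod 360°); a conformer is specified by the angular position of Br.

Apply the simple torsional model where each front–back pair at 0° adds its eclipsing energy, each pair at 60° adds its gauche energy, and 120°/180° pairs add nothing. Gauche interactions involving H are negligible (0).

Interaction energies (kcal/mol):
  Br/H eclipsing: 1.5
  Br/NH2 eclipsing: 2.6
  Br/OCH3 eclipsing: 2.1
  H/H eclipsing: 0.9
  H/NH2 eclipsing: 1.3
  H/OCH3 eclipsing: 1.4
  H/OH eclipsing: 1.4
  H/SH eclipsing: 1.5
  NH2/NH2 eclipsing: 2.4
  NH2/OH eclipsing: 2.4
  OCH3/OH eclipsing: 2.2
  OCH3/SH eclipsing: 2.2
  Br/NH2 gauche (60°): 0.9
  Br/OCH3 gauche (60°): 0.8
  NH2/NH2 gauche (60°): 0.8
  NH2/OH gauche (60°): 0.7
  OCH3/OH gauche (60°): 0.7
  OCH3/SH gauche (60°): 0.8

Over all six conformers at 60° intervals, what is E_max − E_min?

Br at 0° (eclipsed): NH2(0°)/Br(0°) eclipsed 2.6; H(120°)/H(120°) eclipsed 0.9; OCH3(240°)/OH(240°) eclipsed 2.2 → 5.7 kcal/mol.
Br at 60° (staggered): NH2(0°)/Br(60°) gauche 0.9; NH2(0°)/OH(300°) gauche 0.7; OCH3(240°)/OH(300°) gauche 0.7 → 2.3 kcal/mol.
Br at 120° (eclipsed): NH2(0°)/OH(0°) eclipsed 2.4; H(120°)/Br(120°) eclipsed 1.5; OCH3(240°)/H(240°) eclipsed 1.4 → 5.3 kcal/mol.
Br at 180° (staggered): NH2(0°)/OH(60°) gauche 0.7; OCH3(240°)/Br(180°) gauche 0.8 → 1.5 kcal/mol.
Br at 240° (eclipsed): NH2(0°)/H(0°) eclipsed 1.3; H(120°)/OH(120°) eclipsed 1.4; OCH3(240°)/Br(240°) eclipsed 2.1 → 4.8 kcal/mol.
Br at 300° (staggered): NH2(0°)/Br(300°) gauche 0.9; OCH3(240°)/Br(300°) gauche 0.8; OCH3(240°)/OH(180°) gauche 0.7 → 2.4 kcal/mol.
Max at 0° (5.7 kcal/mol), min at 180° (1.5 kcal/mol); barrier = 4.2 kcal/mol.

4.2 kcal/mol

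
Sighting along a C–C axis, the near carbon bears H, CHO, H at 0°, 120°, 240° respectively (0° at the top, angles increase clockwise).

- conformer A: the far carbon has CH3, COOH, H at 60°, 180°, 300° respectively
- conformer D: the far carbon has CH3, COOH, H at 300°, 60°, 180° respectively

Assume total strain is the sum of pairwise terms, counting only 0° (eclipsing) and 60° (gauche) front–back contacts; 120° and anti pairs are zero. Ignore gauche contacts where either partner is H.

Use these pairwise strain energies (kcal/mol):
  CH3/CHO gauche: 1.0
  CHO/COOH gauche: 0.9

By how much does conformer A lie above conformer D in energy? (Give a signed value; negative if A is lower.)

+1.0 kcal/mol

A (staggered): CHO–CH3 gauche, CHO–COOH gauche; 1.0 + 0.9 = 1.9 kcal/mol.
D (staggered): CHO–COOH gauche; 0.9 = 0.9 kcal/mol.
E(A) − E(D) = 1.9 − 0.9 = +1.0 kcal/mol.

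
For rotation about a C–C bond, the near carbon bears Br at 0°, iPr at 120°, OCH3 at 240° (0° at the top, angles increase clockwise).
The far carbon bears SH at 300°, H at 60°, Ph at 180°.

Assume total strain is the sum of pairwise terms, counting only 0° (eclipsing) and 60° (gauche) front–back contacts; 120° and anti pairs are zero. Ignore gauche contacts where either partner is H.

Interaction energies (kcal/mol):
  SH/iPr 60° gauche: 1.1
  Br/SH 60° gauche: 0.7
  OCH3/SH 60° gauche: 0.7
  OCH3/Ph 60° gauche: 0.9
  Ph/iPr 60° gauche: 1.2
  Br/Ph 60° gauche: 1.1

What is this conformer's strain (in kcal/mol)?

This conformer (staggered): Br–SH gauche, iPr–Ph gauche, OCH3–SH gauche, OCH3–Ph gauche; 0.7 + 1.2 + 0.7 + 0.9 = 3.5 kcal/mol.

3.5 kcal/mol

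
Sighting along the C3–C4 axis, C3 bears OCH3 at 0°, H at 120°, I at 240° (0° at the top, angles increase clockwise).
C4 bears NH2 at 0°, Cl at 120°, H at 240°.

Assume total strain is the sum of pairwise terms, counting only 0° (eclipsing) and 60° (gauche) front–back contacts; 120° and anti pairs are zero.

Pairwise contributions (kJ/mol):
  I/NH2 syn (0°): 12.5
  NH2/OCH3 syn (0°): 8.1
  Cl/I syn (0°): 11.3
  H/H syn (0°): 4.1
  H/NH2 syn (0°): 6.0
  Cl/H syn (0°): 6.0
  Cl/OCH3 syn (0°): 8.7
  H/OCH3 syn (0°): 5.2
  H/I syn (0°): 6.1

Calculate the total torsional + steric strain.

20.2 kJ/mol

This conformer is eclipsed. OCH3 at 0° is eclipsed with NH2 at 0° (8.1); H at 120° is eclipsed with Cl at 120° (6.0); I at 240° is eclipsed with H at 240° (6.1). Total 20.2 kJ/mol.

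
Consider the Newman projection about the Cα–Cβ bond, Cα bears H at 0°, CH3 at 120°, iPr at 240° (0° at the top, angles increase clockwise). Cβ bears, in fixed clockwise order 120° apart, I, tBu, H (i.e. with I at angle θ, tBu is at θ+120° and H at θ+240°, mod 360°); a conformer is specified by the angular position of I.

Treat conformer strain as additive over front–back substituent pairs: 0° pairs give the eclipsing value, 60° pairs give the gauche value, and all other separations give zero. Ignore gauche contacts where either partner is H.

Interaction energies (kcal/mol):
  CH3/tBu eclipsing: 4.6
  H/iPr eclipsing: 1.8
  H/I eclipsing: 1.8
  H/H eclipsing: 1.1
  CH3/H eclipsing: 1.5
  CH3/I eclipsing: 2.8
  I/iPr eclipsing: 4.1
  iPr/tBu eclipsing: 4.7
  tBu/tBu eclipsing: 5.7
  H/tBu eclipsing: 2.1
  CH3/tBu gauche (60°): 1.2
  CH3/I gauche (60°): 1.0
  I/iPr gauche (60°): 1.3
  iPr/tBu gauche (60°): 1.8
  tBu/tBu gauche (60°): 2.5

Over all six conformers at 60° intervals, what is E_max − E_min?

6.1 kcal/mol

I at 0° is eclipsed. H at 0° is eclipsed with I at 0° (1.8); CH3 at 120° is eclipsed with tBu at 120° (4.6); iPr at 240° is eclipsed with H at 240° (1.8). Total 8.2 kcal/mol.
I at 60° is staggered. CH3 at 120° is gauche with I at 60° (1.0); CH3 at 120° is gauche with tBu at 180° (1.2); iPr at 240° is gauche with tBu at 180° (1.8). Total 4.0 kcal/mol.
I at 120° is eclipsed. H at 0° is eclipsed with H at 0° (1.1); CH3 at 120° is eclipsed with I at 120° (2.8); iPr at 240° is eclipsed with tBu at 240° (4.7). Total 8.6 kcal/mol.
I at 180° is staggered. CH3 at 120° is gauche with I at 180° (1.0); iPr at 240° is gauche with I at 180° (1.3); iPr at 240° is gauche with tBu at 300° (1.8). Total 4.1 kcal/mol.
I at 240° is eclipsed. H at 0° is eclipsed with tBu at 0° (2.1); CH3 at 120° is eclipsed with H at 120° (1.5); iPr at 240° is eclipsed with I at 240° (4.1). Total 7.7 kcal/mol.
I at 300° is staggered. CH3 at 120° is gauche with tBu at 60° (1.2); iPr at 240° is gauche with I at 300° (1.3). Total 2.5 kcal/mol.
Max at 120° (8.6 kcal/mol), min at 300° (2.5 kcal/mol); barrier = 6.1 kcal/mol.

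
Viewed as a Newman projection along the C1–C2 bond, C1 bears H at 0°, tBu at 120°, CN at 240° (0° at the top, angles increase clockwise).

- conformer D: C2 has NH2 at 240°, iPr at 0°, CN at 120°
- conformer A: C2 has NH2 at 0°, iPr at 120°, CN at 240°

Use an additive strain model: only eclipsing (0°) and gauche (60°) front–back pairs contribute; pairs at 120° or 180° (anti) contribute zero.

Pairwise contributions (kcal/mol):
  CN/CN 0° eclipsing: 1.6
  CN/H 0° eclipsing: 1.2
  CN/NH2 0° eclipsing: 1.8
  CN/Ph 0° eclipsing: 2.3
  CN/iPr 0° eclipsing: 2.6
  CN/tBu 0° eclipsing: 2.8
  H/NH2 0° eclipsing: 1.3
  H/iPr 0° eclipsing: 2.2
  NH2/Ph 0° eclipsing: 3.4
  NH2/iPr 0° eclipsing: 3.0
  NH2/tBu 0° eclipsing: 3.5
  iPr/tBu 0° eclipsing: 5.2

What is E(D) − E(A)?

D (eclipsed): H–iPr eclipsed, tBu–CN eclipsed, CN–NH2 eclipsed; 2.2 + 2.8 + 1.8 = 6.8 kcal/mol.
A (eclipsed): H–NH2 eclipsed, tBu–iPr eclipsed, CN–CN eclipsed; 1.3 + 5.2 + 1.6 = 8.1 kcal/mol.
E(D) − E(A) = 6.8 − 8.1 = -1.3 kcal/mol.

-1.3 kcal/mol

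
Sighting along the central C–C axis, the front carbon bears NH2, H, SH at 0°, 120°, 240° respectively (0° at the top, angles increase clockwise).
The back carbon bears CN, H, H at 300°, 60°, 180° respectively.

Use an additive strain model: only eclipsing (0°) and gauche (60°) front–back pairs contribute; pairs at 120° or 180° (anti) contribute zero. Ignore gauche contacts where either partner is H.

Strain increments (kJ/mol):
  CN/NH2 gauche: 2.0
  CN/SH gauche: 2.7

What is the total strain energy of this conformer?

4.7 kJ/mol

This conformer (staggered): NH2–CN gauche, SH–CN gauche; 2.0 + 2.7 = 4.7 kJ/mol.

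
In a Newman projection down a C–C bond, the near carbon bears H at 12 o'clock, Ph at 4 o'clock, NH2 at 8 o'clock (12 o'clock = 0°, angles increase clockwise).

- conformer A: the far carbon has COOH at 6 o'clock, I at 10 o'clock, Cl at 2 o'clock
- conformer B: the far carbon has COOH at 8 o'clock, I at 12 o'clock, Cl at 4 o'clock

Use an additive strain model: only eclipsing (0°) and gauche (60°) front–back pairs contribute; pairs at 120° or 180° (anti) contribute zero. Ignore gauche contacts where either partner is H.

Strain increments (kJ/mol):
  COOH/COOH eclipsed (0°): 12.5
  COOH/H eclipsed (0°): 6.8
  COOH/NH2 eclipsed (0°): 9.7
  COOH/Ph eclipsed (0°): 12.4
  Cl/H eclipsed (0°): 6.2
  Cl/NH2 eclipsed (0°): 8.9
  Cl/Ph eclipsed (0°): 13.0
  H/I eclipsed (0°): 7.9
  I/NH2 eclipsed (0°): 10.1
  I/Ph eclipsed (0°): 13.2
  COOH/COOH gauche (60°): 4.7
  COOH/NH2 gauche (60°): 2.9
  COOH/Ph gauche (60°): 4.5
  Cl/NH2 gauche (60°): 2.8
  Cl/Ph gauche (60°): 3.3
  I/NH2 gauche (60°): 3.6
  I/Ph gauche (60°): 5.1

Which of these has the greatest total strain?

A (staggered): Ph(120°)/COOH(180°) gauche 4.5; Ph(120°)/Cl(60°) gauche 3.3; NH2(240°)/COOH(180°) gauche 2.9; NH2(240°)/I(300°) gauche 3.6 → 14.3 kJ/mol.
B (eclipsed): H(0°)/I(0°) eclipsed 7.9; Ph(120°)/Cl(120°) eclipsed 13.0; NH2(240°)/COOH(240°) eclipsed 9.7 → 30.6 kJ/mol.
B has the highest total (30.6 kJ/mol).

B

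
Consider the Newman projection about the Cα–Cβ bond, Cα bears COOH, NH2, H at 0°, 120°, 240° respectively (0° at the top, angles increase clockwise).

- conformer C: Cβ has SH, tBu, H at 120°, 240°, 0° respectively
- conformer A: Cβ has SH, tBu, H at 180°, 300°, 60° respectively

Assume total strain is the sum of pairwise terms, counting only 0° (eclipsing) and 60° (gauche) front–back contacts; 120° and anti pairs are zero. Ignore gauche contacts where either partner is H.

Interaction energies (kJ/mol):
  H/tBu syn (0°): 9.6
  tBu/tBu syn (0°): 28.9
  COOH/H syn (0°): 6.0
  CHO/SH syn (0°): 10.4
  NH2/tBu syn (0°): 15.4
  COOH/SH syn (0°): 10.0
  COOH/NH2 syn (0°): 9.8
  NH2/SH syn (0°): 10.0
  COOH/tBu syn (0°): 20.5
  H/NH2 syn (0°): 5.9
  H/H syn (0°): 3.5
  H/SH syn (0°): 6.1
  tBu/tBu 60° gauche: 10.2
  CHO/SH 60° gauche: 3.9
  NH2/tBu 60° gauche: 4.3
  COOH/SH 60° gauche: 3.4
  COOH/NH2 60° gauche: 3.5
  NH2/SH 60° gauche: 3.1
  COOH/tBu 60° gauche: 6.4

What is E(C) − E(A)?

C (eclipsed): COOH–H eclipsed, NH2–SH eclipsed, H–tBu eclipsed; 6.0 + 10.0 + 9.6 = 25.6 kJ/mol.
A (staggered): COOH–tBu gauche, NH2–SH gauche; 6.4 + 3.1 = 9.5 kJ/mol.
E(C) − E(A) = 25.6 − 9.5 = +16.1 kJ/mol.

+16.1 kJ/mol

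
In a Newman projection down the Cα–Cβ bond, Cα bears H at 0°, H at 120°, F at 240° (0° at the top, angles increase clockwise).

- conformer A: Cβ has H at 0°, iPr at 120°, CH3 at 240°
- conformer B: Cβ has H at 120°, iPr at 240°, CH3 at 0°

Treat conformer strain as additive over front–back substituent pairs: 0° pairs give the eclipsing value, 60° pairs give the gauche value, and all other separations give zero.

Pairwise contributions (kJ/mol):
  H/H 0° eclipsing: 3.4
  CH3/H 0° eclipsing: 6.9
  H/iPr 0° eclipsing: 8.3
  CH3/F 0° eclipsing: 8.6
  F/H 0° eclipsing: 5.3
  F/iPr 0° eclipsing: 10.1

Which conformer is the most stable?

A

A (eclipsed): H–H eclipsed, H–iPr eclipsed, F–CH3 eclipsed; 3.4 + 8.3 + 8.6 = 20.3 kJ/mol.
B (eclipsed): H–CH3 eclipsed, H–H eclipsed, F–iPr eclipsed; 6.9 + 3.4 + 10.1 = 20.4 kJ/mol.
A has the lowest total (20.3 kJ/mol).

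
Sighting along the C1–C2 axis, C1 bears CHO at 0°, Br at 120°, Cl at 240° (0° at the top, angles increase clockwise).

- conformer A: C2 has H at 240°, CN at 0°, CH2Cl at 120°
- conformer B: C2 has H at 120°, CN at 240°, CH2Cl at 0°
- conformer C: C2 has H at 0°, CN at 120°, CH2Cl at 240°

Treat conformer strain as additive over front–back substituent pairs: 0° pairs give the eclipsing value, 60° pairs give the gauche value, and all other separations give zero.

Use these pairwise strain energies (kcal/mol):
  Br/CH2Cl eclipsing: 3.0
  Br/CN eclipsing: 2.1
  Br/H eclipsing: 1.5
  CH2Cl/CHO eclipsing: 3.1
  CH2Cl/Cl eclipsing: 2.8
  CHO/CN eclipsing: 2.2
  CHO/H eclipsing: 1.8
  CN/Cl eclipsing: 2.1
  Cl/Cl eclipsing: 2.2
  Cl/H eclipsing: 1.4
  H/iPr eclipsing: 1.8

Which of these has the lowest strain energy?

A

A is eclipsed. CHO at 0° is eclipsed with CN at 0° (2.2); Br at 120° is eclipsed with CH2Cl at 120° (3.0); Cl at 240° is eclipsed with H at 240° (1.4). Total 6.6 kcal/mol.
B is eclipsed. CHO at 0° is eclipsed with CH2Cl at 0° (3.1); Br at 120° is eclipsed with H at 120° (1.5); Cl at 240° is eclipsed with CN at 240° (2.1). Total 6.7 kcal/mol.
C is eclipsed. CHO at 0° is eclipsed with H at 0° (1.8); Br at 120° is eclipsed with CN at 120° (2.1); Cl at 240° is eclipsed with CH2Cl at 240° (2.8). Total 6.7 kcal/mol.
A has the lowest total (6.6 kcal/mol).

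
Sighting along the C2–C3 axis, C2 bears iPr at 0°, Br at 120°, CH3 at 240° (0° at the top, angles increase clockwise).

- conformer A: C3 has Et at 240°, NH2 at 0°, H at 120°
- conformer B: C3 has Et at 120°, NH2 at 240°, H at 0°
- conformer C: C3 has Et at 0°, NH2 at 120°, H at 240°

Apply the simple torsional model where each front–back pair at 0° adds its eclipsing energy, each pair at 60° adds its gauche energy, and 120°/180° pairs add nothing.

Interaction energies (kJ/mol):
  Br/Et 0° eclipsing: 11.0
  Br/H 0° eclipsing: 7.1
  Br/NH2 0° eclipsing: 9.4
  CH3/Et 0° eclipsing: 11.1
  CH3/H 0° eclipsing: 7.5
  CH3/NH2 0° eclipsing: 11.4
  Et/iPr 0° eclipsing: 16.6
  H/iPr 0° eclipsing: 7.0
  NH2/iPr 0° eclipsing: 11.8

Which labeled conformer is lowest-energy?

B

A (eclipsed): iPr–NH2 eclipsed, Br–H eclipsed, CH3–Et eclipsed; 11.8 + 7.1 + 11.1 = 30.0 kJ/mol.
B (eclipsed): iPr–H eclipsed, Br–Et eclipsed, CH3–NH2 eclipsed; 7.0 + 11.0 + 11.4 = 29.4 kJ/mol.
C (eclipsed): iPr–Et eclipsed, Br–NH2 eclipsed, CH3–H eclipsed; 16.6 + 9.4 + 7.5 = 33.5 kJ/mol.
B has the lowest total (29.4 kJ/mol).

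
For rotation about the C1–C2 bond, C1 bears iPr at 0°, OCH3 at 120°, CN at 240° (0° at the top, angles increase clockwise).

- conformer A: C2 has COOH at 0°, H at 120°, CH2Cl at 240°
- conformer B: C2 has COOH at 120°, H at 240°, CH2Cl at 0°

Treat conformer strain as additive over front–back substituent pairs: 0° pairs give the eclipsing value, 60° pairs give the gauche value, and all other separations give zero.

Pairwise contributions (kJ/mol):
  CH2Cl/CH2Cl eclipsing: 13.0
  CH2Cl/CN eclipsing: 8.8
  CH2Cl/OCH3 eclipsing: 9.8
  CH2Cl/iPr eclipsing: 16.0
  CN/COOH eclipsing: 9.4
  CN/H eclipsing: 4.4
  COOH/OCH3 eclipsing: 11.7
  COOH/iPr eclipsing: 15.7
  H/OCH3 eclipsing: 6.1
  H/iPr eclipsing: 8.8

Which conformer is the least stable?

B

A (eclipsed): iPr(0°)/COOH(0°) eclipsed 15.7; OCH3(120°)/H(120°) eclipsed 6.1; CN(240°)/CH2Cl(240°) eclipsed 8.8 → 30.6 kJ/mol.
B (eclipsed): iPr(0°)/CH2Cl(0°) eclipsed 16.0; OCH3(120°)/COOH(120°) eclipsed 11.7; CN(240°)/H(240°) eclipsed 4.4 → 32.1 kJ/mol.
B has the highest total (32.1 kJ/mol).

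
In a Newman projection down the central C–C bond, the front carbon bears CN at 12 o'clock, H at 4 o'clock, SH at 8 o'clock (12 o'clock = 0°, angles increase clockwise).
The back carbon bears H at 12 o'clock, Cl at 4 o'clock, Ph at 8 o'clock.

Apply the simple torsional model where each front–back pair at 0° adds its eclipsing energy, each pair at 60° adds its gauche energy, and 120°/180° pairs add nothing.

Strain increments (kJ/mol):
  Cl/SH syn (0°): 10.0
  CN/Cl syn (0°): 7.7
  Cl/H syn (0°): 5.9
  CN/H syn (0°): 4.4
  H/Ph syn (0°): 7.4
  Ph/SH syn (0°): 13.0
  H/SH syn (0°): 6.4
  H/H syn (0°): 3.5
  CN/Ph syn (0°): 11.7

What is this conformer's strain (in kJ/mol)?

This conformer is eclipsed. CN at 0° is eclipsed with H at 0° (4.4); H at 120° is eclipsed with Cl at 120° (5.9); SH at 240° is eclipsed with Ph at 240° (13.0). Total 23.3 kJ/mol.

23.3 kJ/mol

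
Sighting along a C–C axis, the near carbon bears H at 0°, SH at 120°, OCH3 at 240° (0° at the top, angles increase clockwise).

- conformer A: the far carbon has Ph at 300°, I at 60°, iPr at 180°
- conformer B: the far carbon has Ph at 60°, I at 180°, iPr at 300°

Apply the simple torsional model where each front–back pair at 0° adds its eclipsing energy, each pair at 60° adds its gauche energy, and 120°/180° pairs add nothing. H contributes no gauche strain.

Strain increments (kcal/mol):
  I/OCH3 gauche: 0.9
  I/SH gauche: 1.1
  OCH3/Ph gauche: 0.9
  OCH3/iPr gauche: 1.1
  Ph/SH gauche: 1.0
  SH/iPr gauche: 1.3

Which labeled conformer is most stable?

A (staggered): SH(120°)/I(60°) gauche 1.1; SH(120°)/iPr(180°) gauche 1.3; OCH3(240°)/Ph(300°) gauche 0.9; OCH3(240°)/iPr(180°) gauche 1.1 → 4.4 kcal/mol.
B (staggered): SH(120°)/Ph(60°) gauche 1.0; SH(120°)/I(180°) gauche 1.1; OCH3(240°)/I(180°) gauche 0.9; OCH3(240°)/iPr(300°) gauche 1.1 → 4.1 kcal/mol.
B has the lowest total (4.1 kcal/mol).

B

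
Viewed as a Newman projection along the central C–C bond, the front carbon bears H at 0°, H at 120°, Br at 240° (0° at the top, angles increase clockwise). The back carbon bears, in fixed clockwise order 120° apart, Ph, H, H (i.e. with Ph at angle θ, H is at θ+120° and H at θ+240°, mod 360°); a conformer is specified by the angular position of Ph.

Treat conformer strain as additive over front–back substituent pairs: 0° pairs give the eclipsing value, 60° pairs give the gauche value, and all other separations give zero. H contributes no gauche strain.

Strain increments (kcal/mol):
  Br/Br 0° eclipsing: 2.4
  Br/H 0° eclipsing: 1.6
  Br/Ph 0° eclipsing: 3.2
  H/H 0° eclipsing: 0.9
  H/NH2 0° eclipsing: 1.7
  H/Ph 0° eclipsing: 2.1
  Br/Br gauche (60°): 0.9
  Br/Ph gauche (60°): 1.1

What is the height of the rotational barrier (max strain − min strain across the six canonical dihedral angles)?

Ph at 0° (eclipsed): H–Ph eclipsed, H–H eclipsed, Br–H eclipsed; 2.1 + 0.9 + 1.6 = 4.6 kcal/mol.
Ph at 60° (staggered): no non-H gauche contacts → 0.0 kcal/mol.
Ph at 120° (eclipsed): H–H eclipsed, H–Ph eclipsed, Br–H eclipsed; 0.9 + 2.1 + 1.6 = 4.6 kcal/mol.
Ph at 180° (staggered): Br–Ph gauche; 1.1 = 1.1 kcal/mol.
Ph at 240° (eclipsed): H–H eclipsed, H–H eclipsed, Br–Ph eclipsed; 0.9 + 0.9 + 3.2 = 5.0 kcal/mol.
Ph at 300° (staggered): Br–Ph gauche; 1.1 = 1.1 kcal/mol.
Max at 240° (5.0 kcal/mol), min at 60° (0.0 kcal/mol); barrier = 5.0 kcal/mol.

5.0 kcal/mol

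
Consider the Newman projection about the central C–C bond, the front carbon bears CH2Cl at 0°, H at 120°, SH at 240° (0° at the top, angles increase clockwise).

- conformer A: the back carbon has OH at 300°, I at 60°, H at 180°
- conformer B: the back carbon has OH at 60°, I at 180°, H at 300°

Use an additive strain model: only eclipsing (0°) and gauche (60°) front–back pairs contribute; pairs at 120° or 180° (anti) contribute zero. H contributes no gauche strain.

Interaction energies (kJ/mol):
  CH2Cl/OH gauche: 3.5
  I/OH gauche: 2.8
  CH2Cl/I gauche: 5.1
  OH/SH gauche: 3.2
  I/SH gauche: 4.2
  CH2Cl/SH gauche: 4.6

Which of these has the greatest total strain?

A (staggered): CH2Cl–OH gauche, CH2Cl–I gauche, SH–OH gauche; 3.5 + 5.1 + 3.2 = 11.8 kJ/mol.
B (staggered): CH2Cl–OH gauche, SH–I gauche; 3.5 + 4.2 = 7.7 kJ/mol.
A has the highest total (11.8 kJ/mol).

A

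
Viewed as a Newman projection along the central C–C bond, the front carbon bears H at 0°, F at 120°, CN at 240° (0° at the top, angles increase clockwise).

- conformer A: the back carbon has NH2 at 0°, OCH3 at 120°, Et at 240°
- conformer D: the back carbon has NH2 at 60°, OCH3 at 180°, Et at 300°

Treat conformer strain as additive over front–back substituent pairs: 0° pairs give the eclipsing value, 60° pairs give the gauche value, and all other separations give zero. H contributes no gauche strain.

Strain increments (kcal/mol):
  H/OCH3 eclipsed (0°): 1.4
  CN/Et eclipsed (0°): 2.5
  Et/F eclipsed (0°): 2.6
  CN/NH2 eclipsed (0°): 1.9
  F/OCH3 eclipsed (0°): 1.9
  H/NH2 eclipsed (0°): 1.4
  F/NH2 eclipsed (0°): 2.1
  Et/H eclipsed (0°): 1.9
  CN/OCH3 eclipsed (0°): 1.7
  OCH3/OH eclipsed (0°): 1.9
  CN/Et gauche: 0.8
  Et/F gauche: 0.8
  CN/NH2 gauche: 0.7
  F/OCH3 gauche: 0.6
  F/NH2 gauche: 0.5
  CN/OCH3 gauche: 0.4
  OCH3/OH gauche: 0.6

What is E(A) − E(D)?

+3.5 kcal/mol

A (eclipsed): H(0°)/NH2(0°) eclipsed 1.4; F(120°)/OCH3(120°) eclipsed 1.9; CN(240°)/Et(240°) eclipsed 2.5 → 5.8 kcal/mol.
D (staggered): F(120°)/NH2(60°) gauche 0.5; F(120°)/OCH3(180°) gauche 0.6; CN(240°)/OCH3(180°) gauche 0.4; CN(240°)/Et(300°) gauche 0.8 → 2.3 kcal/mol.
E(A) − E(D) = 5.8 − 2.3 = +3.5 kcal/mol.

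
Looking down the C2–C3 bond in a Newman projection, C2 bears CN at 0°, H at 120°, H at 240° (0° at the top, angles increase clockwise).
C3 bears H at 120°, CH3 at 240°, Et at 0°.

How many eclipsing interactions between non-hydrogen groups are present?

Non-H eclipsing pairs: CN(0°)/Et(0°) — 1 interaction.

1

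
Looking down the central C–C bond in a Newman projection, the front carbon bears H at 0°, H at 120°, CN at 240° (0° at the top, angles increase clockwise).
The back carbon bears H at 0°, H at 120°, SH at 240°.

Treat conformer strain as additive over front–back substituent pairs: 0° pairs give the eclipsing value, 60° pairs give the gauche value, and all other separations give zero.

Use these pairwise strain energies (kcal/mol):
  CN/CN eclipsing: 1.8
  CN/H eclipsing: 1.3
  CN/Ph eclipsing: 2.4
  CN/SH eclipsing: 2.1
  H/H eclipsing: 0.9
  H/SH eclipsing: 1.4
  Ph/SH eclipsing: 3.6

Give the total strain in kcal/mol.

3.9 kcal/mol

This conformer is eclipsed. H at 0° is eclipsed with H at 0° (0.9); H at 120° is eclipsed with H at 120° (0.9); CN at 240° is eclipsed with SH at 240° (2.1). Total 3.9 kcal/mol.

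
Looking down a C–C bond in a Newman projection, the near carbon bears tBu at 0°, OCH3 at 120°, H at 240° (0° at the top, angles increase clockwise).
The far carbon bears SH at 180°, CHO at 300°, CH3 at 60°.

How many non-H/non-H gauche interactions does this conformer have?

4

Non-H gauche pairs: tBu(0°)/CHO(300°); tBu(0°)/CH3(60°); OCH3(120°)/SH(180°); OCH3(120°)/CH3(60°) — 4 interactions.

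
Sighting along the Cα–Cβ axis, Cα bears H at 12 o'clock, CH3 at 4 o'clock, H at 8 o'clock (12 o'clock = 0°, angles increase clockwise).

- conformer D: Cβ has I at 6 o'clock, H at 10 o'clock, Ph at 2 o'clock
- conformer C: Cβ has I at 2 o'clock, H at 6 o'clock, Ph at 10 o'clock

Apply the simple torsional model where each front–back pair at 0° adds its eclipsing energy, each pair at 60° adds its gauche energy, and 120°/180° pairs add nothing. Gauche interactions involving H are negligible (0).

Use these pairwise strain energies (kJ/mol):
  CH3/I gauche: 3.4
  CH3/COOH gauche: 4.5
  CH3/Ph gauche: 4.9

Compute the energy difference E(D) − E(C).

D (staggered): CH3–I gauche, CH3–Ph gauche; 3.4 + 4.9 = 8.3 kJ/mol.
C (staggered): CH3–I gauche; 3.4 = 3.4 kJ/mol.
E(D) − E(C) = 8.3 − 3.4 = +4.9 kJ/mol.

+4.9 kJ/mol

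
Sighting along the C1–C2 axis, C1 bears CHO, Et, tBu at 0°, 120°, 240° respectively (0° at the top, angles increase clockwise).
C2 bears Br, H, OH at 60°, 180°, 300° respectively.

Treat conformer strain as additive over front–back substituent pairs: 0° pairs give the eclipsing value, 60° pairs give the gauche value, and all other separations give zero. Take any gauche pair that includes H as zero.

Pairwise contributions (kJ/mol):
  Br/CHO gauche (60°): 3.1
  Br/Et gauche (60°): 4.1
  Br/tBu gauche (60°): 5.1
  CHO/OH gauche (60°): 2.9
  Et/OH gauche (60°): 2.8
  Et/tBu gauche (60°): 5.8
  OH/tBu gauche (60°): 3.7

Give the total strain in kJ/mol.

This conformer (staggered): CHO–Br gauche, CHO–OH gauche, Et–Br gauche, tBu–OH gauche; 3.1 + 2.9 + 4.1 + 3.7 = 13.8 kJ/mol.

13.8 kJ/mol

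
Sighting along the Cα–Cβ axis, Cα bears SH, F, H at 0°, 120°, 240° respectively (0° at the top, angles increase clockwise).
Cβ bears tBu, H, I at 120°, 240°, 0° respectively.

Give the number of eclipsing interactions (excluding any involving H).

Non-H eclipsing pairs: SH(0°)/I(0°); F(120°)/tBu(120°) — 2 interactions.

2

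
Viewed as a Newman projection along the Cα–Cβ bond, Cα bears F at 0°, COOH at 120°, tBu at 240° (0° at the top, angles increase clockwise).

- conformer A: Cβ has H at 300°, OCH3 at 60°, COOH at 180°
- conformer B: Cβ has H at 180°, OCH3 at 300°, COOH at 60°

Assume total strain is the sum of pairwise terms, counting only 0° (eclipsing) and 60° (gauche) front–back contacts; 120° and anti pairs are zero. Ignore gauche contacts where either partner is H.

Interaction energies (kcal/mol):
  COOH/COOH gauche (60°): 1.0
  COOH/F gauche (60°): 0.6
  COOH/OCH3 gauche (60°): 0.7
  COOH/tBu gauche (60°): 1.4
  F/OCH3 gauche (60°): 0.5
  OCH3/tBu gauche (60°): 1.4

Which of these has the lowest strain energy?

B

A (staggered): F(0°)/OCH3(60°) gauche 0.5; COOH(120°)/OCH3(60°) gauche 0.7; COOH(120°)/COOH(180°) gauche 1.0; tBu(240°)/COOH(180°) gauche 1.4 → 3.6 kcal/mol.
B (staggered): F(0°)/OCH3(300°) gauche 0.5; F(0°)/COOH(60°) gauche 0.6; COOH(120°)/COOH(60°) gauche 1.0; tBu(240°)/OCH3(300°) gauche 1.4 → 3.5 kcal/mol.
B has the lowest total (3.5 kcal/mol).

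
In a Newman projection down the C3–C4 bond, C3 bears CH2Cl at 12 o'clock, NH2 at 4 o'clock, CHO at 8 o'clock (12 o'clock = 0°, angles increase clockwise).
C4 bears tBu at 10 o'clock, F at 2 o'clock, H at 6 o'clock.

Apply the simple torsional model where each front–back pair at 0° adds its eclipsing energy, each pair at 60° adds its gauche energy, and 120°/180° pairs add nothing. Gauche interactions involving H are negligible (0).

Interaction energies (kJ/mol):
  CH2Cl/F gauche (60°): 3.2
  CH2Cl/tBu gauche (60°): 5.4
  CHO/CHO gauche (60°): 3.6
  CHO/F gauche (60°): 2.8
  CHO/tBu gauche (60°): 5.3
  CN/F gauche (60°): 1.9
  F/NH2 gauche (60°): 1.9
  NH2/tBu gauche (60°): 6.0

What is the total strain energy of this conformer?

This conformer (staggered): CH2Cl–tBu gauche, CH2Cl–F gauche, NH2–F gauche, CHO–tBu gauche; 5.4 + 3.2 + 1.9 + 5.3 = 15.8 kJ/mol.

15.8 kJ/mol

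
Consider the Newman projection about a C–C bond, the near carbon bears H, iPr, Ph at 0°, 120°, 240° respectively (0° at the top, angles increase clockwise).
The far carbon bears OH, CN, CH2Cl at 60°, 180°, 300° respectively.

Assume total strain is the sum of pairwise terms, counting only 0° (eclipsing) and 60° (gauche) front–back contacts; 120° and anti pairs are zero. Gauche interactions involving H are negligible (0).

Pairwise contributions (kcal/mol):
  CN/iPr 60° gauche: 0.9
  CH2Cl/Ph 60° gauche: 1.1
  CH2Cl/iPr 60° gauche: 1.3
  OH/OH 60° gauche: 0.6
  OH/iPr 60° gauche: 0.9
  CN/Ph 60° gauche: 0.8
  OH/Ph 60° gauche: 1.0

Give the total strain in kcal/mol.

3.7 kcal/mol

This conformer (staggered): iPr–OH gauche, iPr–CN gauche, Ph–CN gauche, Ph–CH2Cl gauche; 0.9 + 0.9 + 0.8 + 1.1 = 3.7 kcal/mol.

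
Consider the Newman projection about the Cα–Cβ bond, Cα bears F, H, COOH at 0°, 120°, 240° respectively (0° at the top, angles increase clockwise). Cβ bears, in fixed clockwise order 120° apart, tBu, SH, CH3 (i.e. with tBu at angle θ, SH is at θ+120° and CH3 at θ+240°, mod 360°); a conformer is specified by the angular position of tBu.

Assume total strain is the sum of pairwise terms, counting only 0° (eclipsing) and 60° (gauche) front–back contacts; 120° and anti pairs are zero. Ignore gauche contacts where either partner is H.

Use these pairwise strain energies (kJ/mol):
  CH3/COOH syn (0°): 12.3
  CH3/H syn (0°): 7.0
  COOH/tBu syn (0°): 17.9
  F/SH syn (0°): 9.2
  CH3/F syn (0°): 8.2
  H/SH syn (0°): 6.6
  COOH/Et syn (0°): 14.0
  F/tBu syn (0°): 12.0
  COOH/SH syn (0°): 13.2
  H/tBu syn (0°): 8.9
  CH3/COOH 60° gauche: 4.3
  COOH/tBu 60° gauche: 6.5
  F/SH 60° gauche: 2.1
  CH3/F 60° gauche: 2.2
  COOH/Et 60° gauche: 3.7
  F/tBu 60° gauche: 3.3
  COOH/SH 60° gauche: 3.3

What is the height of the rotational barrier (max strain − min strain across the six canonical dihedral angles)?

21.0 kJ/mol

tBu at 0° (eclipsed): F–tBu eclipsed, H–SH eclipsed, COOH–CH3 eclipsed; 12.0 + 6.6 + 12.3 = 30.9 kJ/mol.
tBu at 60° (staggered): F–tBu gauche, F–CH3 gauche, COOH–SH gauche, COOH–CH3 gauche; 3.3 + 2.2 + 3.3 + 4.3 = 13.1 kJ/mol.
tBu at 120° (eclipsed): F–CH3 eclipsed, H–tBu eclipsed, COOH–SH eclipsed; 8.2 + 8.9 + 13.2 = 30.3 kJ/mol.
tBu at 180° (staggered): F–SH gauche, F–CH3 gauche, COOH–tBu gauche, COOH–SH gauche; 2.1 + 2.2 + 6.5 + 3.3 = 14.1 kJ/mol.
tBu at 240° (eclipsed): F–SH eclipsed, H–CH3 eclipsed, COOH–tBu eclipsed; 9.2 + 7.0 + 17.9 = 34.1 kJ/mol.
tBu at 300° (staggered): F–tBu gauche, F–SH gauche, COOH–tBu gauche, COOH–CH3 gauche; 3.3 + 2.1 + 6.5 + 4.3 = 16.2 kJ/mol.
Max at 240° (34.1 kJ/mol), min at 60° (13.1 kJ/mol); barrier = 21.0 kJ/mol.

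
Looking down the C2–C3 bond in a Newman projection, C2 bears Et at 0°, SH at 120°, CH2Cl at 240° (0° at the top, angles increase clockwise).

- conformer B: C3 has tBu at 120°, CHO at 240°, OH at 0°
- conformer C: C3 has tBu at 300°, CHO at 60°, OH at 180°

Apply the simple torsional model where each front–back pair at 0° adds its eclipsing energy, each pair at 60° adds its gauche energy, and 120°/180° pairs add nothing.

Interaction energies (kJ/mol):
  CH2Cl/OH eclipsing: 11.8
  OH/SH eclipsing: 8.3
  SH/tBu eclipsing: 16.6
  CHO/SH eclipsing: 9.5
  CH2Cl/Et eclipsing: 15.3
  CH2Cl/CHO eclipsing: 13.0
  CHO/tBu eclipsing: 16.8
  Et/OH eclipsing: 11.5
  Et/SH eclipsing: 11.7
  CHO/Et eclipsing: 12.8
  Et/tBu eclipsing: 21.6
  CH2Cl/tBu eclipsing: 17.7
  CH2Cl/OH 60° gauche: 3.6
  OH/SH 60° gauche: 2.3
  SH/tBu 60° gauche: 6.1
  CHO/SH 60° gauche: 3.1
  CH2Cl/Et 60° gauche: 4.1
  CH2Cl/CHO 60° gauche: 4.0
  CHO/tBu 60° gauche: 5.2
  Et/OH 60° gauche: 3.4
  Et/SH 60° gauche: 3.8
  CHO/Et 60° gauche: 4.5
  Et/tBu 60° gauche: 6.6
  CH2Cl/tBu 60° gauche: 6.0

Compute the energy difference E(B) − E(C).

B (eclipsed): Et(0°)/OH(0°) eclipsed 11.5; SH(120°)/tBu(120°) eclipsed 16.6; CH2Cl(240°)/CHO(240°) eclipsed 13.0 → 41.1 kJ/mol.
C (staggered): Et(0°)/tBu(300°) gauche 6.6; Et(0°)/CHO(60°) gauche 4.5; SH(120°)/CHO(60°) gauche 3.1; SH(120°)/OH(180°) gauche 2.3; CH2Cl(240°)/tBu(300°) gauche 6.0; CH2Cl(240°)/OH(180°) gauche 3.6 → 26.1 kJ/mol.
E(B) − E(C) = 41.1 − 26.1 = +15.0 kJ/mol.

+15.0 kJ/mol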